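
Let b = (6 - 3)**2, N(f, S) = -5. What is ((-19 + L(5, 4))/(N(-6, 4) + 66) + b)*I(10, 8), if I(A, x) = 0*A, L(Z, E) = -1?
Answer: 0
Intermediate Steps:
I(A, x) = 0
b = 9 (b = 3**2 = 9)
((-19 + L(5, 4))/(N(-6, 4) + 66) + b)*I(10, 8) = ((-19 - 1)/(-5 + 66) + 9)*0 = (-20/61 + 9)*0 = (529/61)*0 = 0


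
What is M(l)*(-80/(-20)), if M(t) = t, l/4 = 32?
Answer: 512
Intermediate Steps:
l = 128 (l = 4*32 = 128)
M(l)*(-80/(-20)) = 128*(-80/(-20)) = 128*(-80*(-1/20)) = 128*4 = 512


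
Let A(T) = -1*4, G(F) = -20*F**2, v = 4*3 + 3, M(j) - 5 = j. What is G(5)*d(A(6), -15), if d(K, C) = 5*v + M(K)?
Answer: -38000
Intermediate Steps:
M(j) = 5 + j
v = 15 (v = 12 + 3 = 15)
A(T) = -4
d(K, C) = 80 + K (d(K, C) = 5*15 + (5 + K) = 75 + (5 + K) = 80 + K)
G(5)*d(A(6), -15) = (-20*5**2)*(80 - 4) = -20*25*76 = -500*76 = -38000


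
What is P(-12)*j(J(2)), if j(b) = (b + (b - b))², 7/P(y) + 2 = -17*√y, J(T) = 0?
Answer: 0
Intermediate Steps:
P(y) = 7/(-2 - 17*√y)
j(b) = b² (j(b) = (b + 0)² = b²)
P(-12)*j(J(2)) = -7/(2 + 17*√(-12))*0² = -7/(2 + 17*(2*I*√3))*0 = -7/(2 + 34*I*√3)*0 = 0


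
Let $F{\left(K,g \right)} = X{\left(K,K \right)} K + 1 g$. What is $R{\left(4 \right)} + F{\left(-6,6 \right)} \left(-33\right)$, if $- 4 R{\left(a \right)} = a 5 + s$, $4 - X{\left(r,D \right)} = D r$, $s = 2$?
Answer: $- \frac{13079}{2} \approx -6539.5$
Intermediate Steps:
$X{\left(r,D \right)} = 4 - D r$
$R{\left(a \right)} = - \frac{1}{2} - \frac{5 a}{4}$ ($R{\left(a \right)} = - \frac{a 5 + 2}{4} = - \frac{5 a + 2}{4} = - \frac{2 + 5 a}{4} = - \frac{1}{2} - \frac{5 a}{4}$)
$F{\left(K,g \right)} = g + K \left(4 - K^{2}\right)$ ($F{\left(K,g \right)} = \left(4 - K K\right) K + 1 g = \left(4 - K^{2}\right) K + g = K \left(4 - K^{2}\right) + g = g + K \left(4 - K^{2}\right)$)
$R{\left(4 \right)} + F{\left(-6,6 \right)} \left(-33\right) = \left(- \frac{1}{2} - 5\right) + \left(6 - - 6 \left(-4 + \left(-6\right)^{2}\right)\right) \left(-33\right) = \left(- \frac{1}{2} - 5\right) + \left(6 - - 6 \left(-4 + 36\right)\right) \left(-33\right) = - \frac{11}{2} + \left(6 - \left(-6\right) 32\right) \left(-33\right) = - \frac{11}{2} + \left(6 + 192\right) \left(-33\right) = - \frac{11}{2} + 198 \left(-33\right) = - \frac{11}{2} - 6534 = - \frac{13079}{2}$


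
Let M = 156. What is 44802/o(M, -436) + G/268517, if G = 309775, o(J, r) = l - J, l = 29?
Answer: -11990757209/34101659 ≈ -351.62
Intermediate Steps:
o(J, r) = 29 - J
44802/o(M, -436) + G/268517 = 44802/(29 - 1*156) + 309775/268517 = 44802/(29 - 156) + 309775*(1/268517) = 44802/(-127) + 309775/268517 = 44802*(-1/127) + 309775/268517 = -44802/127 + 309775/268517 = -11990757209/34101659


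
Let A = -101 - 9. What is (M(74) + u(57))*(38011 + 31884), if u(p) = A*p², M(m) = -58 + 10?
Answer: -24983129010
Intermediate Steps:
M(m) = -48
A = -110
u(p) = -110*p²
(M(74) + u(57))*(38011 + 31884) = (-48 - 110*57²)*(38011 + 31884) = (-48 - 110*3249)*69895 = (-48 - 357390)*69895 = -357438*69895 = -24983129010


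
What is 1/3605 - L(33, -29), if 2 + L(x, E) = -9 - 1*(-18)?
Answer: -25234/3605 ≈ -6.9997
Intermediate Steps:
L(x, E) = 7 (L(x, E) = -2 + (-9 - 1*(-18)) = -2 + (-9 + 18) = -2 + 9 = 7)
1/3605 - L(33, -29) = 1/3605 - 1*7 = 1/3605 - 7 = -25234/3605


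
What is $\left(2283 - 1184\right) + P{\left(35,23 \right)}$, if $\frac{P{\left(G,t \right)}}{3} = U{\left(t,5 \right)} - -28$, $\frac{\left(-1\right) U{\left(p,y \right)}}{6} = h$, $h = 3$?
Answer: $1129$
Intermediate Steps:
$U{\left(p,y \right)} = -18$ ($U{\left(p,y \right)} = \left(-6\right) 3 = -18$)
$P{\left(G,t \right)} = 30$ ($P{\left(G,t \right)} = 3 \left(-18 - -28\right) = 3 \left(-18 + 28\right) = 3 \cdot 10 = 30$)
$\left(2283 - 1184\right) + P{\left(35,23 \right)} = \left(2283 - 1184\right) + 30 = 1099 + 30 = 1129$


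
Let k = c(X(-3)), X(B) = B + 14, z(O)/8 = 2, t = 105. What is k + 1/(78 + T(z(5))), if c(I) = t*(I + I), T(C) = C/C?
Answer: 182491/79 ≈ 2310.0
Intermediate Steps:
z(O) = 16 (z(O) = 8*2 = 16)
X(B) = 14 + B
T(C) = 1
c(I) = 210*I (c(I) = 105*(I + I) = 105*(2*I) = 210*I)
k = 2310 (k = 210*(14 - 3) = 210*11 = 2310)
k + 1/(78 + T(z(5))) = 2310 + 1/(78 + 1) = 2310 + 1/79 = 182491/79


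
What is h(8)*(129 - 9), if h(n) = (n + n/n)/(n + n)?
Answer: 135/2 ≈ 67.500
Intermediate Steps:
h(n) = (1 + n)/(2*n) (h(n) = (n + 1)/((2*n)) = (1 + n)*(1/(2*n)) = (1 + n)/(2*n))
h(8)*(129 - 9) = ((1/2)*(1 + 8)/8)*(129 - 9) = ((1/2)*(1/8)*9)*120 = (9/16)*120 = 135/2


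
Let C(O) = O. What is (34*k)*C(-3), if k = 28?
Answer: -2856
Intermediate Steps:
(34*k)*C(-3) = (34*28)*(-3) = 952*(-3) = -2856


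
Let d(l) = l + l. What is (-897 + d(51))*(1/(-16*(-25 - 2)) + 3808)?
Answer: -435940105/144 ≈ -3.0274e+6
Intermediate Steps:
d(l) = 2*l
(-897 + d(51))*(1/(-16*(-25 - 2)) + 3808) = (-897 + 2*51)*(1/(-16*(-25 - 2)) + 3808) = (-897 + 102)*(1/(-16*(-27)) + 3808) = -795*(1/432 + 3808) = -795*1645057/432 = -435940105/144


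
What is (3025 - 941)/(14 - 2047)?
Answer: -2084/2033 ≈ -1.0251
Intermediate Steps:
(3025 - 941)/(14 - 2047) = 2084/(-2033) = 2084*(-1/2033) = -2084/2033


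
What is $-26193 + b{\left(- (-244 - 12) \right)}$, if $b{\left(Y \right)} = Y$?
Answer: $-25937$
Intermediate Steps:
$-26193 + b{\left(- (-244 - 12) \right)} = -26193 - \left(-244 - 12\right) = -26193 - -256 = -26193 + 256 = -25937$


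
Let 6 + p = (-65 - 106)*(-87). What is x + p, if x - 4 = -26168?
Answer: -11293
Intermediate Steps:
x = -26164 (x = 4 - 26168 = -26164)
p = 14871 (p = -6 + (-65 - 106)*(-87) = -6 - 171*(-87) = -6 + 14877 = 14871)
x + p = -26164 + 14871 = -11293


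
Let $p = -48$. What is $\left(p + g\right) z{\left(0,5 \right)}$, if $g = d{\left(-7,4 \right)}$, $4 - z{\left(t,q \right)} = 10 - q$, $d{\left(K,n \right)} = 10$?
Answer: $38$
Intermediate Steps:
$z{\left(t,q \right)} = -6 + q$ ($z{\left(t,q \right)} = 4 - \left(10 - q\right) = 4 + \left(-10 + q\right) = -6 + q$)
$g = 10$
$\left(p + g\right) z{\left(0,5 \right)} = \left(-48 + 10\right) \left(-6 + 5\right) = \left(-38\right) \left(-1\right) = 38$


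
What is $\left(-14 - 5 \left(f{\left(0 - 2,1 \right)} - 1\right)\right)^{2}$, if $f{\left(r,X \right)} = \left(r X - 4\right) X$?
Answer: $441$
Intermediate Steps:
$f{\left(r,X \right)} = X \left(-4 + X r\right)$ ($f{\left(r,X \right)} = \left(X r - 4\right) X = \left(-4 + X r\right) X = X \left(-4 + X r\right)$)
$\left(-14 - 5 \left(f{\left(0 - 2,1 \right)} - 1\right)\right)^{2} = \left(-14 - 5 \left(1 \left(-4 + 1 \left(0 - 2\right)\right) - 1\right)\right)^{2} = \left(-14 - 5 \left(1 \left(-4 + 1 \left(-2\right)\right) - 1\right)\right)^{2} = \left(-14 - 5 \left(1 \left(-4 - 2\right) - 1\right)\right)^{2} = \left(-14 - 5 \left(1 \left(-6\right) - 1\right)\right)^{2} = \left(-14 - 5 \left(-6 - 1\right)\right)^{2} = \left(-14 - -35\right)^{2} = \left(-14 + 35\right)^{2} = 21^{2} = 441$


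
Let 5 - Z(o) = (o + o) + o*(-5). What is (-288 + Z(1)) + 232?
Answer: -48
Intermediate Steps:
Z(o) = 5 + 3*o (Z(o) = 5 - ((o + o) + o*(-5)) = 5 - (2*o - 5*o) = 5 - (-3)*o = 5 + 3*o)
(-288 + Z(1)) + 232 = (-288 + (5 + 3*1)) + 232 = (-288 + (5 + 3)) + 232 = (-288 + 8) + 232 = -280 + 232 = -48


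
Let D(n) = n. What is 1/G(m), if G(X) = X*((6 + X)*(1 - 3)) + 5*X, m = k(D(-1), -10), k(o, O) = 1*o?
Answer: 1/5 ≈ 0.20000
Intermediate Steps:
k(o, O) = o
m = -1
G(X) = 5*X + X*(-12 - 2*X) (G(X) = X*((6 + X)*(-2)) + 5*X = X*(-12 - 2*X) + 5*X = 5*X + X*(-12 - 2*X))
1/G(m) = 1/(-1*(-1)*(7 + 2*(-1))) = 1/(-1*(-1)*(7 - 2)) = 1/(-1*(-1)*5) = 1/5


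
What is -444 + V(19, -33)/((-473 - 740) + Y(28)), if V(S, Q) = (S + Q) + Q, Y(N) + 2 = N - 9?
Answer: -530977/1196 ≈ -443.96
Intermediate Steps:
Y(N) = -11 + N (Y(N) = -2 + (N - 9) = -2 + (-9 + N) = -11 + N)
V(S, Q) = S + 2*Q (V(S, Q) = (Q + S) + Q = S + 2*Q)
-444 + V(19, -33)/((-473 - 740) + Y(28)) = -444 + (19 + 2*(-33))/((-473 - 740) + (-11 + 28)) = -444 + (19 - 66)/(-1213 + 17) = -444 - 47/(-1196) = -444 - 47*(-1/1196) = -444 + 47/1196 = -530977/1196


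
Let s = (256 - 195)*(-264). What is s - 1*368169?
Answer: -384273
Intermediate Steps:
s = -16104 (s = 61*(-264) = -16104)
s - 1*368169 = -16104 - 1*368169 = -16104 - 368169 = -384273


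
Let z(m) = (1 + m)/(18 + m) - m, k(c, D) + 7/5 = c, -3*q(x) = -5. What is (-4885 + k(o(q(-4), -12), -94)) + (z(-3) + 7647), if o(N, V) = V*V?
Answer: 43612/15 ≈ 2907.5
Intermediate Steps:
q(x) = 5/3 (q(x) = -1/3*(-5) = 5/3)
o(N, V) = V**2
k(c, D) = -7/5 + c
z(m) = -m + (1 + m)/(18 + m) (z(m) = (1 + m)/(18 + m) - m = -m + (1 + m)/(18 + m))
(-4885 + k(o(q(-4), -12), -94)) + (z(-3) + 7647) = (-4885 + (-7/5 + (-12)**2)) + ((1 - 1*(-3)**2 - 17*(-3))/(18 - 3) + 7647) = (-4885 + (-7/5 + 144)) + ((1 - 1*9 + 51)/15 + 7647) = (-4885 + 713/5) + ((1 - 9 + 51)/15 + 7647) = -23712/5 + ((1/15)*43 + 7647) = -23712/5 + (43/15 + 7647) = -23712/5 + 114748/15 = 43612/15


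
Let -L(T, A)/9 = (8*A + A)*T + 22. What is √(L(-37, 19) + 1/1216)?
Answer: √1311036499/152 ≈ 238.21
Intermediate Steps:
L(T, A) = -198 - 81*A*T (L(T, A) = -9*((8*A + A)*T + 22) = -9*((9*A)*T + 22) = -9*(9*A*T + 22) = -9*(22 + 9*A*T) = -198 - 81*A*T)
√(L(-37, 19) + 1/1216) = √((-198 - 81*19*(-37)) + 1/1216) = √((-198 + 56943) + 1/1216) = √(56745 + 1/1216) = √(69001921/1216) = √1311036499/152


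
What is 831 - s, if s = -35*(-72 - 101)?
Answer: -5224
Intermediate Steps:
s = 6055 (s = -35*(-173) = 6055)
831 - s = 831 - 1*6055 = 831 - 6055 = -5224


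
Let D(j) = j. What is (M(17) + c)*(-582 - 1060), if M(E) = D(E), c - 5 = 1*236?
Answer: -423636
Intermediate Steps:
c = 241 (c = 5 + 1*236 = 5 + 236 = 241)
M(E) = E
(M(17) + c)*(-582 - 1060) = (17 + 241)*(-582 - 1060) = 258*(-1642) = -423636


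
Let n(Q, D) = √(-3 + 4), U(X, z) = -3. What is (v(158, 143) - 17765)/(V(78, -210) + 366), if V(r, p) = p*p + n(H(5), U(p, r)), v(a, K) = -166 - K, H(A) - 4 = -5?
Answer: -18074/44467 ≈ -0.40646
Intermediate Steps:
H(A) = -1 (H(A) = 4 - 5 = -1)
n(Q, D) = 1 (n(Q, D) = √1 = 1)
V(r, p) = 1 + p² (V(r, p) = p*p + 1 = p² + 1 = 1 + p²)
(v(158, 143) - 17765)/(V(78, -210) + 366) = ((-166 - 1*143) - 17765)/((1 + (-210)²) + 366) = ((-166 - 143) - 17765)/((1 + 44100) + 366) = (-309 - 17765)/(44101 + 366) = -18074/44467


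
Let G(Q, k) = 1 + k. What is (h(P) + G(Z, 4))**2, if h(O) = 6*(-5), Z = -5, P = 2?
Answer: 625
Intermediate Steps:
h(O) = -30
(h(P) + G(Z, 4))**2 = (-30 + (1 + 4))**2 = (-30 + 5)**2 = (-25)**2 = 625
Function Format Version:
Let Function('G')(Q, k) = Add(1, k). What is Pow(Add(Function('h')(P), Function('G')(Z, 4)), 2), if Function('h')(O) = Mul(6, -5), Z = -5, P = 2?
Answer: 625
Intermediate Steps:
Function('h')(O) = -30
Pow(Add(Function('h')(P), Function('G')(Z, 4)), 2) = Pow(Add(-30, Add(1, 4)), 2) = Pow(Add(-30, 5), 2) = Pow(-25, 2) = 625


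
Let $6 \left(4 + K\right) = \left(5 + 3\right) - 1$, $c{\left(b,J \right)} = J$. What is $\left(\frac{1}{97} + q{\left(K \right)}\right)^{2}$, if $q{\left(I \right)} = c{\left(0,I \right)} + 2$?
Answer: $\frac{229441}{338724} \approx 0.67737$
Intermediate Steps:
$K = - \frac{17}{6}$ ($K = -4 + \frac{\left(5 + 3\right) - 1}{6} = -4 + \frac{8 - 1}{6} = -4 + \frac{1}{6} \cdot 7 = -4 + \frac{7}{6} = - \frac{17}{6} \approx -2.8333$)
$q{\left(I \right)} = 2 + I$ ($q{\left(I \right)} = I + 2 = 2 + I$)
$\left(\frac{1}{97} + q{\left(K \right)}\right)^{2} = \left(\frac{1}{97} + \left(2 - \frac{17}{6}\right)\right)^{2} = \left(\frac{1}{97} - \frac{5}{6}\right)^{2} = \left(- \frac{479}{582}\right)^{2} = \frac{229441}{338724}$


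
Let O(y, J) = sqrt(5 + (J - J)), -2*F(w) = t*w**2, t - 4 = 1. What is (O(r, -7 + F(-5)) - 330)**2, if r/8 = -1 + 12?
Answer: (330 - sqrt(5))**2 ≈ 1.0743e+5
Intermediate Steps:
t = 5 (t = 4 + 1 = 5)
F(w) = -5*w**2/2
r = 88 (r = 8*(-1 + 12) = 8*11 = 88)
O(y, J) = sqrt(5) (O(y, J) = sqrt(5 + 0) = sqrt(5))
(O(r, -7 + F(-5)) - 330)**2 = (sqrt(5) - 330)**2 = (-330 + sqrt(5))**2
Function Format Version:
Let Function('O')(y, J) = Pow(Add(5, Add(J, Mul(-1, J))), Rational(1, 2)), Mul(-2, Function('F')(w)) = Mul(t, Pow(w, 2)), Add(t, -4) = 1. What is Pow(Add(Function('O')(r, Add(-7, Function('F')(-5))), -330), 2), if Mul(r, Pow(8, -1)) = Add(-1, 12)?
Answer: Pow(Add(330, Mul(-1, Pow(5, Rational(1, 2)))), 2) ≈ 1.0743e+5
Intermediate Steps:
t = 5 (t = Add(4, 1) = 5)
Function('F')(w) = Mul(Rational(-5, 2), Pow(w, 2)) (Function('F')(w) = Mul(Rational(-1, 2), Mul(5, Pow(w, 2))) = Mul(Rational(-5, 2), Pow(w, 2)))
r = 88 (r = Mul(8, Add(-1, 12)) = Mul(8, 11) = 88)
Function('O')(y, J) = Pow(5, Rational(1, 2)) (Function('O')(y, J) = Pow(Add(5, 0), Rational(1, 2)) = Pow(5, Rational(1, 2)))
Pow(Add(Function('O')(r, Add(-7, Function('F')(-5))), -330), 2) = Pow(Add(Pow(5, Rational(1, 2)), -330), 2) = Pow(Add(-330, Pow(5, Rational(1, 2))), 2)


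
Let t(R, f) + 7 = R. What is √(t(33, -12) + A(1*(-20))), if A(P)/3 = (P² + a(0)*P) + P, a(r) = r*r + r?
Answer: √1166 ≈ 34.147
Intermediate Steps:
a(r) = r + r² (a(r) = r² + r = r + r²)
A(P) = 3*P + 3*P² (A(P) = 3*((P² + (0*(1 + 0))*P) + P) = 3*((P² + (0*1)*P) + P) = 3*((P² + 0*P) + P) = 3*((P² + 0) + P) = 3*(P² + P) = 3*(P + P²) = 3*P + 3*P²)
t(R, f) = -7 + R
√(t(33, -12) + A(1*(-20))) = √((-7 + 33) + 3*(1*(-20))*(1 + 1*(-20))) = √(26 + 3*(-20)*(1 - 20)) = √(26 + 3*(-20)*(-19)) = √(26 + 1140) = √1166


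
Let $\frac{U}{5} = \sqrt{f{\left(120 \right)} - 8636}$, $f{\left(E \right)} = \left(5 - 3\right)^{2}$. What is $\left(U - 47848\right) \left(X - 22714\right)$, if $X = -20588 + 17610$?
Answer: $1229310816 - 256920 i \sqrt{2158} \approx 1.2293 \cdot 10^{9} - 1.1935 \cdot 10^{7} i$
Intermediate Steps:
$f{\left(E \right)} = 4$ ($f{\left(E \right)} = 2^{2} = 4$)
$X = -2978$
$U = 10 i \sqrt{2158}$ ($U = 5 \sqrt{4 - 8636} = 5 \sqrt{-8632} = 5 \cdot 2 i \sqrt{2158} = 10 i \sqrt{2158} \approx 464.54 i$)
$\left(U - 47848\right) \left(X - 22714\right) = \left(10 i \sqrt{2158} - 47848\right) \left(-2978 - 22714\right) = \left(-47848 + 10 i \sqrt{2158}\right) \left(-25692\right) = 1229310816 - 256920 i \sqrt{2158}$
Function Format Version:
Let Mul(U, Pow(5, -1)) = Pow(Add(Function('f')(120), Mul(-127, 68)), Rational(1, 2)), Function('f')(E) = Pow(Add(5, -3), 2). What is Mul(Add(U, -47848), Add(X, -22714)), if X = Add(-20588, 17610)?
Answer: Add(1229310816, Mul(-256920, I, Pow(2158, Rational(1, 2)))) ≈ Add(1.2293e+9, Mul(-1.1935e+7, I))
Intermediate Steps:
Function('f')(E) = 4 (Function('f')(E) = Pow(2, 2) = 4)
X = -2978
U = Mul(10, I, Pow(2158, Rational(1, 2))) (U = Mul(5, Pow(Add(4, Mul(-127, 68)), Rational(1, 2))) = Mul(5, Pow(Add(4, -8636), Rational(1, 2))) = Mul(5, Pow(-8632, Rational(1, 2))) = Mul(5, Mul(2, I, Pow(2158, Rational(1, 2)))) = Mul(10, I, Pow(2158, Rational(1, 2))) ≈ Mul(464.54, I))
Mul(Add(U, -47848), Add(X, -22714)) = Mul(Add(Mul(10, I, Pow(2158, Rational(1, 2))), -47848), Add(-2978, -22714)) = Mul(Add(-47848, Mul(10, I, Pow(2158, Rational(1, 2)))), -25692) = Add(1229310816, Mul(-256920, I, Pow(2158, Rational(1, 2))))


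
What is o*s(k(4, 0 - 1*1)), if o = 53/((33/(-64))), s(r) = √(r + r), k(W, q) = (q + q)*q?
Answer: -6784/33 ≈ -205.58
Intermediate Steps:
k(W, q) = 2*q² (k(W, q) = (2*q)*q = 2*q²)
s(r) = √2*√r (s(r) = √(2*r) = √2*√r)
o = -3392/33 (o = 53/((33*(-1/64))) = 53/(-33/64) = 53*(-64/33) = -3392/33 ≈ -102.79)
o*s(k(4, 0 - 1*1)) = -3392*√2*√(2*(0 - 1*1)²)/33 = -3392*√2*√(2*(0 - 1)²)/33 = -3392*√2*√(2*(-1)²)/33 = -3392*√2*√(2*1)/33 = -3392*√2*√2/33 = -3392/33*2 = -6784/33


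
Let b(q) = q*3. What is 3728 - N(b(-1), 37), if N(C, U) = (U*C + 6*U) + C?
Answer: 3620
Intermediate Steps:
b(q) = 3*q
N(C, U) = C + 6*U + C*U (N(C, U) = (C*U + 6*U) + C = (6*U + C*U) + C = C + 6*U + C*U)
3728 - N(b(-1), 37) = 3728 - (3*(-1) + 6*37 + (3*(-1))*37) = 3728 - (-3 + 222 - 3*37) = 3728 - (-3 + 222 - 111) = 3728 - 1*108 = 3728 - 108 = 3620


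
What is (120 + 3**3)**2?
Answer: 21609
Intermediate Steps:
(120 + 3**3)**2 = (120 + 27)**2 = 147**2 = 21609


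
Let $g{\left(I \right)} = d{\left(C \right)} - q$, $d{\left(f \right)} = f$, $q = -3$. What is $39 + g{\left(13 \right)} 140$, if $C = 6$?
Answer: $1299$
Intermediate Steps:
$g{\left(I \right)} = 9$ ($g{\left(I \right)} = 6 - -3 = 6 + 3 = 9$)
$39 + g{\left(13 \right)} 140 = 39 + 9 \cdot 140 = 39 + 1260 = 1299$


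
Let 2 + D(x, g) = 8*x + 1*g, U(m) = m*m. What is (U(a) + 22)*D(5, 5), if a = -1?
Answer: 989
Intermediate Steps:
U(m) = m²
D(x, g) = -2 + g + 8*x (D(x, g) = -2 + (8*x + 1*g) = -2 + (8*x + g) = -2 + (g + 8*x) = -2 + g + 8*x)
(U(a) + 22)*D(5, 5) = ((-1)² + 22)*(-2 + 5 + 8*5) = (1 + 22)*(-2 + 5 + 40) = 23*43 = 989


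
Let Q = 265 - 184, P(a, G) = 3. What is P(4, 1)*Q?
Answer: 243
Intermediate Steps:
Q = 81
P(4, 1)*Q = 3*81 = 243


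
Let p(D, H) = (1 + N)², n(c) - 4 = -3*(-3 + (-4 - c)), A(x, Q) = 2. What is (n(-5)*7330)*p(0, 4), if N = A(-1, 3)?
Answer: 659700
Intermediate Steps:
n(c) = 25 + 3*c (n(c) = 4 - 3*(-3 + (-4 - c)) = 4 - 3*(-7 - c) = 4 + (21 + 3*c) = 25 + 3*c)
N = 2
p(D, H) = 9 (p(D, H) = (1 + 2)² = 3² = 9)
(n(-5)*7330)*p(0, 4) = ((25 + 3*(-5))*7330)*9 = ((25 - 15)*7330)*9 = (10*7330)*9 = 73300*9 = 659700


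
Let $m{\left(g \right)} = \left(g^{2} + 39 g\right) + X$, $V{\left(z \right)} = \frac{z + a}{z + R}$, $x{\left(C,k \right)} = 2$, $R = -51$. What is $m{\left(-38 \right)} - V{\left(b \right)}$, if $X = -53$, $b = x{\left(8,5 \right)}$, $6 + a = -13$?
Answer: $- \frac{4476}{49} \approx -91.347$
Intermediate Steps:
$a = -19$ ($a = -6 - 13 = -19$)
$b = 2$
$V{\left(z \right)} = \frac{-19 + z}{-51 + z}$ ($V{\left(z \right)} = \frac{z - 19}{z - 51} = \frac{-19 + z}{-51 + z}$)
$m{\left(g \right)} = -53 + g^{2} + 39 g$ ($m{\left(g \right)} = \left(g^{2} + 39 g\right) - 53 = -53 + g^{2} + 39 g$)
$m{\left(-38 \right)} - V{\left(b \right)} = \left(-53 + \left(-38\right)^{2} + 39 \left(-38\right)\right) - \frac{-19 + 2}{-51 + 2} = \left(-53 + 1444 - 1482\right) - \frac{1}{-49} \left(-17\right) = -91 - \left(- \frac{1}{49}\right) \left(-17\right) = -91 - \frac{17}{49} = - \frac{4476}{49}$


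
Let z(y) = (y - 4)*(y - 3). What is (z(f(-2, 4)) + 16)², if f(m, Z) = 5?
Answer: 324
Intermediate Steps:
z(y) = (-4 + y)*(-3 + y)
(z(f(-2, 4)) + 16)² = ((12 + 5² - 7*5) + 16)² = ((12 + 25 - 35) + 16)² = (2 + 16)² = 18² = 324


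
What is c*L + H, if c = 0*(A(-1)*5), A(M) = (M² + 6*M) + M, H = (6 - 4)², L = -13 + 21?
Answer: 4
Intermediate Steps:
L = 8
H = 4 (H = 2² = 4)
A(M) = M² + 7*M
c = 0 (c = 0*(-(7 - 1)*5) = 0*(-1*6*5) = 0*(-6*5) = 0*(-30) = 0)
c*L + H = 0*8 + 4 = 0 + 4 = 4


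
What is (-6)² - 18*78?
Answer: -1368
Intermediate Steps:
(-6)² - 18*78 = 36 - 1404 = -1368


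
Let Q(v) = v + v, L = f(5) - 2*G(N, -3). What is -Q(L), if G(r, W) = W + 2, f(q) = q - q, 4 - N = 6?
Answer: -4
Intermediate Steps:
N = -2 (N = 4 - 1*6 = 4 - 6 = -2)
f(q) = 0
G(r, W) = 2 + W
L = 2 (L = 0 - 2*(2 - 3) = 0 - 2*(-1) = 0 + 2 = 2)
Q(v) = 2*v
-Q(L) = -2*2 = -1*4 = -4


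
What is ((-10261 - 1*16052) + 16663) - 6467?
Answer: -16117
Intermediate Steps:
((-10261 - 1*16052) + 16663) - 6467 = ((-10261 - 16052) + 16663) - 6467 = (-26313 + 16663) - 6467 = -9650 - 6467 = -16117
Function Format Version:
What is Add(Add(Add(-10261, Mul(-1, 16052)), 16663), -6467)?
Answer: -16117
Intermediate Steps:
Add(Add(Add(-10261, Mul(-1, 16052)), 16663), -6467) = Add(Add(Add(-10261, -16052), 16663), -6467) = Add(Add(-26313, 16663), -6467) = Add(-9650, -6467) = -16117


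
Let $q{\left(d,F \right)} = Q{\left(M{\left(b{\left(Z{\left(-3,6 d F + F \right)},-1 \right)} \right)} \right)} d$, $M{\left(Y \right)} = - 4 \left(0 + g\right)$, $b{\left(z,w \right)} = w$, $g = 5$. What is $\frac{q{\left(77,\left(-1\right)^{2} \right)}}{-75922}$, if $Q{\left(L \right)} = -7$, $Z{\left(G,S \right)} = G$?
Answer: $\frac{7}{986} \approx 0.0070994$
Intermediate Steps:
$M{\left(Y \right)} = -20$ ($M{\left(Y \right)} = - 4 \left(0 + 5\right) = \left(-4\right) 5 = -20$)
$q{\left(d,F \right)} = - 7 d$
$\frac{q{\left(77,\left(-1\right)^{2} \right)}}{-75922} = \frac{\left(-7\right) 77}{-75922} = \left(-539\right) \left(- \frac{1}{75922}\right) = \frac{7}{986}$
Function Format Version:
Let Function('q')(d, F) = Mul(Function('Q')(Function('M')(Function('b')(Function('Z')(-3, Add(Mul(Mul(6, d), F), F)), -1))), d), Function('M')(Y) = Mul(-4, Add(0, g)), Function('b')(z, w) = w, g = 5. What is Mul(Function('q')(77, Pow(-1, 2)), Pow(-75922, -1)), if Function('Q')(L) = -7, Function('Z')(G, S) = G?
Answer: Rational(7, 986) ≈ 0.0070994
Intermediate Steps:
Function('M')(Y) = -20 (Function('M')(Y) = Mul(-4, Add(0, 5)) = Mul(-4, 5) = -20)
Function('q')(d, F) = Mul(-7, d)
Mul(Function('q')(77, Pow(-1, 2)), Pow(-75922, -1)) = Mul(Mul(-7, 77), Pow(-75922, -1)) = Mul(-539, Rational(-1, 75922)) = Rational(7, 986)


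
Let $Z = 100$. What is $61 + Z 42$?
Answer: $4261$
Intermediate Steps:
$61 + Z 42 = 61 + 100 \cdot 42 = 61 + 4200 = 4261$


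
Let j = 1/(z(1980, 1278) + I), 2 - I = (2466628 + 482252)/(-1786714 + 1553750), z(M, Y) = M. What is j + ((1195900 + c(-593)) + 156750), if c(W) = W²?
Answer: 197989918079959/116170882 ≈ 1.7043e+6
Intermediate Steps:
I = 853702/58241 (I = 2 - (2466628 + 482252)/(-1786714 + 1553750) = 2 - 2948880/(-232964) = 2 - 2948880*(-1)/232964 = 2 - 1*(-737220/58241) = 2 + 737220/58241 = 853702/58241 ≈ 14.658)
j = 58241/116170882 (j = 1/(1980 + 853702/58241) = 1/(116170882/58241) = 58241/116170882 ≈ 0.00050134)
j + ((1195900 + c(-593)) + 156750) = 58241/116170882 + ((1195900 + (-593)²) + 156750) = 58241/116170882 + ((1195900 + 351649) + 156750) = 58241/116170882 + (1547549 + 156750) = 58241/116170882 + 1704299 = 197989918079959/116170882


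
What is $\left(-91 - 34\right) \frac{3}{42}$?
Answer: $- \frac{125}{14} \approx -8.9286$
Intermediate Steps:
$\left(-91 - 34\right) \frac{3}{42} = - 125 \cdot 3 \cdot \frac{1}{42} = \left(-125\right) \frac{1}{14} = - \frac{125}{14}$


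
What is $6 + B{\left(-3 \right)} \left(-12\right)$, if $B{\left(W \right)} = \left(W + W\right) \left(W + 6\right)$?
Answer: $222$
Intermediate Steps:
$B{\left(W \right)} = 2 W \left(6 + W\right)$
$6 + B{\left(-3 \right)} \left(-12\right) = 6 + 2 \left(-3\right) \left(6 - 3\right) \left(-12\right) = 6 + 2 \left(-3\right) 3 \left(-12\right) = 6 - -216 = 6 + 216 = 222$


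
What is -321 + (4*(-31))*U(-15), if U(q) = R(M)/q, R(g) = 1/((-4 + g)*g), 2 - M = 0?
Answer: -4846/15 ≈ -323.07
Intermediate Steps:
M = 2 (M = 2 - 1*0 = 2 + 0 = 2)
R(g) = 1/(g*(-4 + g))
U(q) = -1/(4*q) (U(q) = (1/(2*(-4 + 2)))/q = ((½)/(-2))/q = ((½)*(-½))/q = -1/(4*q))
-321 + (4*(-31))*U(-15) = -321 + (4*(-31))*(-¼/(-15)) = -321 - (-31)*(-1)/15 = -321 - 124*1/60 = -321 - 31/15 = -4846/15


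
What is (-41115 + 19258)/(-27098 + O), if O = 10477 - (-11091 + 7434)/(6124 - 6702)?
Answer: 12633346/9610595 ≈ 1.3145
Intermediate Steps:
O = 6052049/578 (O = 10477 - (-3657)/(-578) = 10477 - (-3657)*(-1)/578 = 10477 - 1*3657/578 = 10477 - 3657/578 = 6052049/578 ≈ 10471.)
(-41115 + 19258)/(-27098 + O) = (-41115 + 19258)/(-27098 + 6052049/578) = -21857/(-9610595/578) = -21857*(-578/9610595) = 12633346/9610595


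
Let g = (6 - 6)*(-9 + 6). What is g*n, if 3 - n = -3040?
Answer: 0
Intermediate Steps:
n = 3043 (n = 3 - 1*(-3040) = 3 + 3040 = 3043)
g = 0 (g = 0*(-3) = 0)
g*n = 0*3043 = 0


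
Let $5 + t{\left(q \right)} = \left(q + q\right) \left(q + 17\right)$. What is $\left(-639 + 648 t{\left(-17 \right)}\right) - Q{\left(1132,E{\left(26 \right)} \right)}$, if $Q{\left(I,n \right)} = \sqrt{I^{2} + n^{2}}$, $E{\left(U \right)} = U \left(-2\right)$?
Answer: $-3879 - 4 \sqrt{80258} \approx -5012.2$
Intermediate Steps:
$t{\left(q \right)} = -5 + 2 q \left(17 + q\right)$ ($t{\left(q \right)} = -5 + \left(q + q\right) \left(q + 17\right) = -5 + 2 q \left(17 + q\right)$)
$E{\left(U \right)} = - 2 U$
$\left(-639 + 648 t{\left(-17 \right)}\right) - Q{\left(1132,E{\left(26 \right)} \right)} = \left(-639 + 648 \left(-5 + 2 \left(-17\right)^{2} + 34 \left(-17\right)\right)\right) - \sqrt{1132^{2} + \left(\left(-2\right) 26\right)^{2}} = \left(-639 + 648 \left(-5 + 2 \cdot 289 - 578\right)\right) - \sqrt{1281424 + \left(-52\right)^{2}} = \left(-639 + 648 \left(-5 + 578 - 578\right)\right) - \sqrt{1281424 + 2704} = \left(-639 + 648 \left(-5\right)\right) - \sqrt{1284128} = \left(-639 - 3240\right) - 4 \sqrt{80258} = -3879 - 4 \sqrt{80258}$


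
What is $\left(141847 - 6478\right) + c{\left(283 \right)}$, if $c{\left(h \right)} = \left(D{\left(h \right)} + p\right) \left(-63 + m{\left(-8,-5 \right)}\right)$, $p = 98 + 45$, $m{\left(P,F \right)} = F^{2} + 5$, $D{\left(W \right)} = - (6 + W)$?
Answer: $140187$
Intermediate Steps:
$D{\left(W \right)} = -6 - W$
$m{\left(P,F \right)} = 5 + F^{2}$
$p = 143$
$c{\left(h \right)} = -4521 + 33 h$ ($c{\left(h \right)} = \left(\left(-6 - h\right) + 143\right) \left(-63 + \left(5 + \left(-5\right)^{2}\right)\right) = \left(137 - h\right) \left(-63 + \left(5 + 25\right)\right) = \left(137 - h\right) \left(-63 + 30\right) = \left(137 - h\right) \left(-33\right) = -4521 + 33 h$)
$\left(141847 - 6478\right) + c{\left(283 \right)} = \left(141847 - 6478\right) + \left(-4521 + 33 \cdot 283\right) = 135369 + \left(-4521 + 9339\right) = 135369 + 4818 = 140187$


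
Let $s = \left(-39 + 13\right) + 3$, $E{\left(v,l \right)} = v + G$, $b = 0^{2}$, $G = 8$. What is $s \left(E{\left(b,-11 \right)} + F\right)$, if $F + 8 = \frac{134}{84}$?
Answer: $- \frac{1541}{42} \approx -36.69$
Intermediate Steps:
$b = 0$
$E{\left(v,l \right)} = 8 + v$ ($E{\left(v,l \right)} = v + 8 = 8 + v$)
$s = -23$ ($s = -26 + 3 = -23$)
$F = - \frac{269}{42}$ ($F = -8 + \frac{134}{84} = -8 + 134 \cdot \frac{1}{84} = -8 + \frac{67}{42} = - \frac{269}{42} \approx -6.4048$)
$s \left(E{\left(b,-11 \right)} + F\right) = - 23 \left(\left(8 + 0\right) - \frac{269}{42}\right) = - 23 \left(8 - \frac{269}{42}\right) = \left(-23\right) \frac{67}{42} = - \frac{1541}{42}$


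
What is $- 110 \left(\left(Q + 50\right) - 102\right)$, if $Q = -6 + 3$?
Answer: $6050$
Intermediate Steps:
$Q = -3$
$- 110 \left(\left(Q + 50\right) - 102\right) = - 110 \left(\left(-3 + 50\right) - 102\right) = - 110 \left(47 - 102\right) = \left(-110\right) \left(-55\right) = 6050$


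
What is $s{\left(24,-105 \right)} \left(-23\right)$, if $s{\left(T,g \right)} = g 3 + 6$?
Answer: $7107$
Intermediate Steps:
$s{\left(T,g \right)} = 6 + 3 g$ ($s{\left(T,g \right)} = 3 g + 6 = 6 + 3 g$)
$s{\left(24,-105 \right)} \left(-23\right) = \left(6 + 3 \left(-105\right)\right) \left(-23\right) = \left(6 - 315\right) \left(-23\right) = \left(-309\right) \left(-23\right) = 7107$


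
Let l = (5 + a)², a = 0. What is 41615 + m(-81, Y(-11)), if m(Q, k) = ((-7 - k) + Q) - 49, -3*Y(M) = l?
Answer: 124459/3 ≈ 41486.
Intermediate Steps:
l = 25 (l = (5 + 0)² = 5² = 25)
Y(M) = -25/3 (Y(M) = -⅓*25 = -25/3)
m(Q, k) = -56 + Q - k (m(Q, k) = (-7 + Q - k) - 49 = -56 + Q - k)
41615 + m(-81, Y(-11)) = 41615 + (-56 - 81 - 1*(-25/3)) = 41615 + (-56 - 81 + 25/3) = 41615 - 386/3 = 124459/3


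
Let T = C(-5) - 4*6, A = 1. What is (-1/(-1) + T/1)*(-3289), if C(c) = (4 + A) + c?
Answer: 75647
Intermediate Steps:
C(c) = 5 + c (C(c) = (4 + 1) + c = 5 + c)
T = -24 (T = (5 - 5) - 4*6 = 0 - 24 = -24)
(-1/(-1) + T/1)*(-3289) = (-1/(-1) - 24/1)*(-3289) = (-1*(-1) - 24*1)*(-3289) = (1 - 24)*(-3289) = -23*(-3289) = 75647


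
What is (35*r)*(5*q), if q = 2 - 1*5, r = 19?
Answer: -9975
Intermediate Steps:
q = -3 (q = 2 - 5 = -3)
(35*r)*(5*q) = (35*19)*(5*(-3)) = 665*(-15) = -9975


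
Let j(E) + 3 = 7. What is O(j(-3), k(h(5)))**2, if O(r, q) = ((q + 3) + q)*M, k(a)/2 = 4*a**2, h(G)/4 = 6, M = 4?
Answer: 1359839376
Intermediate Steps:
h(G) = 24 (h(G) = 4*6 = 24)
j(E) = 4 (j(E) = -3 + 7 = 4)
k(a) = 8*a**2 (k(a) = 2*(4*a**2) = 8*a**2)
O(r, q) = 12 + 8*q (O(r, q) = ((q + 3) + q)*4 = ((3 + q) + q)*4 = (3 + 2*q)*4 = 12 + 8*q)
O(j(-3), k(h(5)))**2 = (12 + 8*(8*24**2))**2 = (12 + 8*(8*576))**2 = (12 + 8*4608)**2 = (12 + 36864)**2 = 36876**2 = 1359839376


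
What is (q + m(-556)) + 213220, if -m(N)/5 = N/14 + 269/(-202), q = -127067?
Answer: 122110537/1414 ≈ 86358.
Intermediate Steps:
m(N) = 1345/202 - 5*N/14 (m(N) = -5*(N/14 + 269/(-202)) = -5*(N*(1/14) + 269*(-1/202)) = -5*(N/14 - 269/202) = -5*(-269/202 + N/14) = 1345/202 - 5*N/14)
(q + m(-556)) + 213220 = (-127067 + (1345/202 - 5/14*(-556))) + 213220 = (-127067 + (1345/202 + 1390/7)) + 213220 = (-127067 + 290195/1414) + 213220 = -179382543/1414 + 213220 = 122110537/1414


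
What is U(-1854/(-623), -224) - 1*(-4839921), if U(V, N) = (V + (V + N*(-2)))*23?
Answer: 3021775459/623 ≈ 4.8504e+6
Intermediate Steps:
U(V, N) = -46*N + 46*V (U(V, N) = (V + (V - 2*N))*23 = (-2*N + 2*V)*23 = -46*N + 46*V)
U(-1854/(-623), -224) - 1*(-4839921) = (-46*(-224) + 46*(-1854/(-623))) - 1*(-4839921) = (10304 + 46*(-1854*(-1/623))) + 4839921 = (10304 + 46*(1854/623)) + 4839921 = (10304 + 85284/623) + 4839921 = 6504676/623 + 4839921 = 3021775459/623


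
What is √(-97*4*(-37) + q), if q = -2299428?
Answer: 4*I*√142817 ≈ 1511.6*I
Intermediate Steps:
√(-97*4*(-37) + q) = √(-97*4*(-37) - 2299428) = √(-388*(-37) - 2299428) = √(14356 - 2299428) = √(-2285072) = 4*I*√142817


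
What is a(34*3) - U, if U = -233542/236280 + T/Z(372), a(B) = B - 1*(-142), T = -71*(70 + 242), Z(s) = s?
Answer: 1115317301/3662340 ≈ 304.54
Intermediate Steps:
T = -22152 (T = -71*312 = -22152)
a(B) = 142 + B (a(B) = B + 142 = 142 + B)
U = -221706341/3662340 (U = -233542/236280 - 22152/372 = -233542*1/236280 - 22152*1/372 = -116771/118140 - 1846/31 = -221706341/3662340 ≈ -60.537)
a(34*3) - U = (142 + 34*3) - 1*(-221706341/3662340) = (142 + 102) + 221706341/3662340 = 244 + 221706341/3662340 = 1115317301/3662340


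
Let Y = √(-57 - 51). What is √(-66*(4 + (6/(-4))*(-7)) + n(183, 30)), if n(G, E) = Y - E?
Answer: √(-987 + 6*I*√3) ≈ 0.1654 + 31.417*I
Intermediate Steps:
Y = 6*I*√3 (Y = √(-108) = 6*I*√3 ≈ 10.392*I)
n(G, E) = -E + 6*I*√3 (n(G, E) = 6*I*√3 - E = -E + 6*I*√3)
√(-66*(4 + (6/(-4))*(-7)) + n(183, 30)) = √(-66*(4 + (6/(-4))*(-7)) + (-1*30 + 6*I*√3)) = √(-66*(4 + (6*(-¼))*(-7)) + (-30 + 6*I*√3)) = √(-66*(4 - 3/2*(-7)) + (-30 + 6*I*√3)) = √(-66*(4 + 21/2) + (-30 + 6*I*√3)) = √(-66*29/2 + (-30 + 6*I*√3)) = √(-957 + (-30 + 6*I*√3)) = √(-987 + 6*I*√3)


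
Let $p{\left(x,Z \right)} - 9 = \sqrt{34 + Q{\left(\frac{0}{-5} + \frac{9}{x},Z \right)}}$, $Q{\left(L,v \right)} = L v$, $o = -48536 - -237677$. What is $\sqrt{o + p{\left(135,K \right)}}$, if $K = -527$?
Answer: $\frac{\sqrt{42558750 + 15 i \sqrt{255}}}{15} \approx 434.91 + 0.0012239 i$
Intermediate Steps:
$o = 189141$ ($o = -48536 + 237677 = 189141$)
$p{\left(x,Z \right)} = 9 + \sqrt{34 + \frac{9 Z}{x}}$ ($p{\left(x,Z \right)} = 9 + \sqrt{34 + \left(\frac{0}{-5} + \frac{9}{x}\right) Z} = 9 + \sqrt{34 + \left(0 \left(- \frac{1}{5}\right) + \frac{9}{x}\right) Z} = 9 + \sqrt{34 + \left(0 + \frac{9}{x}\right) Z} = 9 + \sqrt{34 + \frac{9}{x} Z} = 9 + \sqrt{34 + \frac{9 Z}{x}}$)
$\sqrt{o + p{\left(135,K \right)}} = \sqrt{189141 + \left(9 + \sqrt{34 + 9 \left(-527\right) \frac{1}{135}}\right)} = \sqrt{189141 + \left(9 + \sqrt{34 - \frac{527}{15}}\right)} = \sqrt{189141 + \left(9 + \sqrt{- \frac{17}{15}}\right)} = \sqrt{189141 + \left(9 + \frac{i \sqrt{255}}{15}\right)} = \sqrt{189150 + \frac{i \sqrt{255}}{15}}$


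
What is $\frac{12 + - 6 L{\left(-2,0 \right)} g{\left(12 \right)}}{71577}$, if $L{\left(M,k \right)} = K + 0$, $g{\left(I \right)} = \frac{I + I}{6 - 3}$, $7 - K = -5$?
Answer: $- \frac{188}{23859} \approx -0.0078796$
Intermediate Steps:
$K = 12$ ($K = 7 - -5 = 7 + 5 = 12$)
$g{\left(I \right)} = \frac{2 I}{3}$
$L{\left(M,k \right)} = 12$ ($L{\left(M,k \right)} = 12 + 0 = 12$)
$\frac{12 + - 6 L{\left(-2,0 \right)} g{\left(12 \right)}}{71577} = \frac{12 + \left(-6\right) 12 \cdot \frac{2}{3} \cdot 12}{71577} = \left(12 - 576\right) \frac{1}{71577} = \left(-564\right) \frac{1}{71577} = - \frac{188}{23859}$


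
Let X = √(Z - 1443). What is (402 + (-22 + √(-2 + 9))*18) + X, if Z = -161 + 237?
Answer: 6 + 18*√7 + I*√1367 ≈ 53.624 + 36.973*I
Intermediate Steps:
Z = 76
X = I*√1367 (X = √(76 - 1443) = √(-1367) = I*√1367 ≈ 36.973*I)
(402 + (-22 + √(-2 + 9))*18) + X = (402 + (-22 + √(-2 + 9))*18) + I*√1367 = (402 + (-22 + √7)*18) + I*√1367 = (402 + (-396 + 18*√7)) + I*√1367 = (6 + 18*√7) + I*√1367 = 6 + 18*√7 + I*√1367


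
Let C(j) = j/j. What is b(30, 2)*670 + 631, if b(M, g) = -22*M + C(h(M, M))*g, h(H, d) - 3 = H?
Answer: -440229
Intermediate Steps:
h(H, d) = 3 + H
C(j) = 1
b(M, g) = g - 22*M (b(M, g) = -22*M + 1*g = -22*M + g = g - 22*M)
b(30, 2)*670 + 631 = (2 - 22*30)*670 + 631 = (2 - 660)*670 + 631 = -658*670 + 631 = -440860 + 631 = -440229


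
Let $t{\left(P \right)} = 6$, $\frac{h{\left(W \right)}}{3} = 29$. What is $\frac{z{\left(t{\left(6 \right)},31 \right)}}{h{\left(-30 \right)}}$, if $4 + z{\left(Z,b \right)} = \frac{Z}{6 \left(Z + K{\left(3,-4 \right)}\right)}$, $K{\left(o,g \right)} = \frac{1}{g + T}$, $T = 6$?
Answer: $- \frac{50}{1131} \approx -0.044209$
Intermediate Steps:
$h{\left(W \right)} = 87$ ($h{\left(W \right)} = 3 \cdot 29 = 87$)
$K{\left(o,g \right)} = \frac{1}{6 + g}$ ($K{\left(o,g \right)} = \frac{1}{g + 6} = \frac{1}{6 + g}$)
$z{\left(Z,b \right)} = -4 + \frac{Z}{3 + 6 Z}$ ($z{\left(Z,b \right)} = -4 + \frac{Z}{6 \left(Z + \frac{1}{6 - 4}\right)} = -4 + \frac{Z}{6 \left(Z + \frac{1}{2}\right)} = -4 + \frac{Z}{6 \left(\frac{1}{2} + Z\right)} = -4 + \frac{Z}{3 + 6 Z}$)
$\frac{z{\left(t{\left(6 \right)},31 \right)}}{h{\left(-30 \right)}} = \frac{\frac{1}{3} \frac{1}{1 + 2 \cdot 6} \left(-12 - 138\right)}{87} = \frac{-12 - 138}{3 \left(1 + 12\right)} \frac{1}{87} = \frac{1}{3} \cdot \frac{1}{13} \left(-150\right) \frac{1}{87} = \left(- \frac{50}{13}\right) \frac{1}{87} = - \frac{50}{1131}$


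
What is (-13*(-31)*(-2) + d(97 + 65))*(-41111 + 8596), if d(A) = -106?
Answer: 29653680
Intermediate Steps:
(-13*(-31)*(-2) + d(97 + 65))*(-41111 + 8596) = (-13*(-31)*(-2) - 106)*(-41111 + 8596) = (403*(-2) - 106)*(-32515) = (-806 - 106)*(-32515) = -912*(-32515) = 29653680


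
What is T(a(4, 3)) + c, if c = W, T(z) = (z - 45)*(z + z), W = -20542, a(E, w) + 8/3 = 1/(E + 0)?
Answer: -1462523/72 ≈ -20313.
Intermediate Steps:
a(E, w) = -8/3 + 1/E (a(E, w) = -8/3 + 1/(E + 0) = -8/3 + 1/E)
T(z) = 2*z*(-45 + z) (T(z) = (-45 + z)*(2*z) = 2*z*(-45 + z))
c = -20542
T(a(4, 3)) + c = 2*(-8/3 + 1/4)*(-45 + (-8/3 + 1/4)) - 20542 = 2*(-29/12)*(-45 - 29/12) - 20542 = 2*(-29/12)*(-569/12) - 20542 = 16501/72 - 20542 = -1462523/72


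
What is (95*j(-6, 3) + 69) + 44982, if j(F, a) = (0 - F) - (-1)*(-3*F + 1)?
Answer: 47426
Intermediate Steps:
j(F, a) = 1 - 4*F (j(F, a) = -F - (-1)*(1 - 3*F) = -F - (-1 + 3*F) = -F + (1 - 3*F) = 1 - 4*F)
(95*j(-6, 3) + 69) + 44982 = (95*(1 - 4*(-6)) + 69) + 44982 = (95*(1 + 24) + 69) + 44982 = (95*25 + 69) + 44982 = (2375 + 69) + 44982 = 2444 + 44982 = 47426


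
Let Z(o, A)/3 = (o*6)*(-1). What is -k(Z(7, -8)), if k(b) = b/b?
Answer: -1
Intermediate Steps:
Z(o, A) = -18*o (Z(o, A) = 3*((o*6)*(-1)) = 3*((6*o)*(-1)) = 3*(-6*o) = -18*o)
k(b) = 1
-k(Z(7, -8)) = -1*1 = -1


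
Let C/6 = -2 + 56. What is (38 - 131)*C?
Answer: -30132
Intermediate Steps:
C = 324 (C = 6*(-2 + 56) = 6*54 = 324)
(38 - 131)*C = (38 - 131)*324 = -93*324 = -30132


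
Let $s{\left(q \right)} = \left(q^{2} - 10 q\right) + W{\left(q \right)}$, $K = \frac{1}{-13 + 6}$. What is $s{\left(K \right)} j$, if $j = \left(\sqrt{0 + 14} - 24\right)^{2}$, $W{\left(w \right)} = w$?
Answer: $\frac{37760}{49} - \frac{3072 \sqrt{14}}{49} \approx 536.03$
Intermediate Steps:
$K = - \frac{1}{7}$ ($K = \frac{1}{-7} = - \frac{1}{7} \approx -0.14286$)
$s{\left(q \right)} = q^{2} - 9 q$ ($s{\left(q \right)} = \left(q^{2} - 10 q\right) + q = q^{2} - 9 q$)
$j = \left(-24 + \sqrt{14}\right)^{2}$ ($j = \left(\sqrt{14} - 24\right)^{2} = \left(-24 + \sqrt{14}\right)^{2} \approx 410.4$)
$s{\left(K \right)} j = - \frac{-9 - \frac{1}{7}}{7} \left(24 - \sqrt{14}\right)^{2} = \left(- \frac{1}{7}\right) \left(- \frac{64}{7}\right) \left(24 - \sqrt{14}\right)^{2} = \frac{64 \left(24 - \sqrt{14}\right)^{2}}{49}$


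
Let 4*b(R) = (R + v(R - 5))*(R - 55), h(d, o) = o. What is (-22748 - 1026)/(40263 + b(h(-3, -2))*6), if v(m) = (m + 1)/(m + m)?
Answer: -332836/565563 ≈ -0.58850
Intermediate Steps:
v(m) = (1 + m)/(2*m) (v(m) = (1 + m)/((2*m)) = (1 + m)*(1/(2*m)) = (1 + m)/(2*m))
b(R) = (-55 + R)*(R + (-4 + R)/(2*(-5 + R)))/4 (b(R) = ((R + (1 + (R - 5))/(2*(R - 5)))*(R - 55))/4 = ((R + (1 + (-5 + R))/(2*(-5 + R)))*(-55 + R))/4 = ((R + (-4 + R)/(2*(-5 + R)))*(-55 + R))/4 = ((-55 + R)*(R + (-4 + R)/(2*(-5 + R))))/4 = (-55 + R)*(R + (-4 + R)/(2*(-5 + R)))/4)
(-22748 - 1026)/(40263 + b(h(-3, -2))*6) = (-22748 - 1026)/(40263 + ((220 - 119*(-2)² + 2*(-2)³ + 491*(-2))/(8*(-5 - 2)))*6) = -23774/(40263 + ((⅛)*(220 - 119*4 + 2*(-8) - 982)/(-7))*6) = -23774/(40263 + ((⅛)*(-⅐)*(220 - 476 - 16 - 982))*6) = -23774/(40263 + ((⅛)*(-⅐)*(-1254))*6) = -23774/(40263 + (627/28)*6) = -23774/(40263 + 1881/14) = -23774/565563/14 = -23774*14/565563 = -332836/565563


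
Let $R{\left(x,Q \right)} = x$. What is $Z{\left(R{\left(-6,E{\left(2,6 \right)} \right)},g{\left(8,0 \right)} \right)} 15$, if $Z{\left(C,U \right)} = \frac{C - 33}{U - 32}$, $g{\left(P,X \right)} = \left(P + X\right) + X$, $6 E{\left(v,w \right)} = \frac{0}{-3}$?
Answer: $\frac{195}{8} \approx 24.375$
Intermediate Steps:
$E{\left(v,w \right)} = 0$ ($E{\left(v,w \right)} = \frac{0 \frac{1}{-3}}{6} = \frac{0 \left(- \frac{1}{3}\right)}{6} = \frac{1}{6} \cdot 0 = 0$)
$g{\left(P,X \right)} = P + 2 X$
$Z{\left(C,U \right)} = \frac{-33 + C}{-32 + U}$
$Z{\left(R{\left(-6,E{\left(2,6 \right)} \right)},g{\left(8,0 \right)} \right)} 15 = \frac{-33 - 6}{-32 + \left(8 + 2 \cdot 0\right)} 15 = \frac{1}{-32 + \left(8 + 0\right)} \left(-39\right) 15 = \frac{1}{-32 + 8} \left(-39\right) 15 = \frac{1}{-24} \left(-39\right) 15 = \left(- \frac{1}{24}\right) \left(-39\right) 15 = \frac{13}{8} \cdot 15 = \frac{195}{8}$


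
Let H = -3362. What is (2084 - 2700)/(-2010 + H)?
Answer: 154/1343 ≈ 0.11467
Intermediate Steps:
(2084 - 2700)/(-2010 + H) = (2084 - 2700)/(-2010 - 3362) = -616/(-5372) = -616*(-1/5372) = 154/1343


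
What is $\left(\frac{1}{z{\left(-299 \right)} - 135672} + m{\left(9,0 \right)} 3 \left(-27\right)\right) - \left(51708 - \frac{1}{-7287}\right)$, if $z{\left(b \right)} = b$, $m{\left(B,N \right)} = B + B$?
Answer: $- \frac{52677972256640}{990820677} \approx -53166.0$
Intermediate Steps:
$m{\left(B,N \right)} = 2 B$
$\left(\frac{1}{z{\left(-299 \right)} - 135672} + m{\left(9,0 \right)} 3 \left(-27\right)\right) - \left(51708 - \frac{1}{-7287}\right) = \left(\frac{1}{-299 - 135672} + 2 \cdot 9 \cdot 3 \left(-27\right)\right) - \left(51708 - \frac{1}{-7287}\right) = \left(\frac{1}{-135971} + 18 \cdot 3 \left(-27\right)\right) - \frac{376796197}{7287} = \left(- \frac{1}{135971} + 54 \left(-27\right)\right) - \frac{376796197}{7287} = \left(- \frac{1}{135971} - 1458\right) - \frac{376796197}{7287} = - \frac{198245719}{135971} - \frac{376796197}{7287} = - \frac{52677972256640}{990820677}$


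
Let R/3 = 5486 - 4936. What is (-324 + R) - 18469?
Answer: -17143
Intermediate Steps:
R = 1650 (R = 3*(5486 - 4936) = 3*550 = 1650)
(-324 + R) - 18469 = (-324 + 1650) - 18469 = 1326 - 18469 = -17143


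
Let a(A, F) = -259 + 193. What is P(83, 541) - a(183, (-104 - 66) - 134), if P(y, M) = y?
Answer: 149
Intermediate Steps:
a(A, F) = -66
P(83, 541) - a(183, (-104 - 66) - 134) = 83 - 1*(-66) = 83 + 66 = 149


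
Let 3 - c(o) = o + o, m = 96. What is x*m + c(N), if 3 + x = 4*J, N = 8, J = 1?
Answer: 83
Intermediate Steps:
c(o) = 3 - 2*o (c(o) = 3 - (o + o) = 3 - 2*o)
x = 1 (x = -3 + 4*1 = -3 + 4 = 1)
x*m + c(N) = 1*96 + (3 - 2*8) = 96 + (3 - 16) = 96 - 13 = 83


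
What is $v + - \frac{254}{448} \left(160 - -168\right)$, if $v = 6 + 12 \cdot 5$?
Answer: $- \frac{3359}{28} \approx -119.96$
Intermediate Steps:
$v = 66$ ($v = 6 + 60 = 66$)
$v + - \frac{254}{448} \left(160 - -168\right) = 66 + - \frac{254}{448} \left(160 - -168\right) = 66 + \left(-254\right) \frac{1}{448} \left(160 + 168\right) = 66 - \frac{5207}{28} = - \frac{3359}{28}$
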